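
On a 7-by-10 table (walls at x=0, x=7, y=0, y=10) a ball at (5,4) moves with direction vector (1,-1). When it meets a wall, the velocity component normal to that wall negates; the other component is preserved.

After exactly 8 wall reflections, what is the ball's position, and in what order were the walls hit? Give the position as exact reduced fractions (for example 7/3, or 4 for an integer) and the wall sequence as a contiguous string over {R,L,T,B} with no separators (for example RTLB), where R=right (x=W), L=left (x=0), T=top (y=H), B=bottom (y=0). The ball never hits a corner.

Final position: (7,6)
Wall sequence: RBLTRLBR

1. t=2 → R at (7,2); v=(-1,-1)
2. t=2 → B at (5,0); v=(-1,1)
3. t=5 → L at (0,5); v=(1,1)
4. t=5 → T at (5,10); v=(1,-1)
5. t=2 → R at (7,8); v=(-1,-1)
6. t=7 → L at (0,1); v=(1,-1)
7. t=1 → B at (1,0); v=(1,1)
8. t=6 → R at (7,6); v=(-1,1)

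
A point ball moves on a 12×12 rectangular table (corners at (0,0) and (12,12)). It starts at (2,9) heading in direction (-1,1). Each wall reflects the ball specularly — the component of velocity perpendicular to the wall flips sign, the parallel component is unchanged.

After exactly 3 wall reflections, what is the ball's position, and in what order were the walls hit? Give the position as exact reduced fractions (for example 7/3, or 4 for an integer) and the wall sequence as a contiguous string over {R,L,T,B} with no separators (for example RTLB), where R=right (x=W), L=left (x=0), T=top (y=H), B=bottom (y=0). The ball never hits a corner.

Final position: (12,1)
Wall sequence: LTR

1. t=2 → L at (0,11); v=(1,1)
2. t=1 → T at (1,12); v=(1,-1)
3. t=11 → R at (12,1); v=(-1,-1)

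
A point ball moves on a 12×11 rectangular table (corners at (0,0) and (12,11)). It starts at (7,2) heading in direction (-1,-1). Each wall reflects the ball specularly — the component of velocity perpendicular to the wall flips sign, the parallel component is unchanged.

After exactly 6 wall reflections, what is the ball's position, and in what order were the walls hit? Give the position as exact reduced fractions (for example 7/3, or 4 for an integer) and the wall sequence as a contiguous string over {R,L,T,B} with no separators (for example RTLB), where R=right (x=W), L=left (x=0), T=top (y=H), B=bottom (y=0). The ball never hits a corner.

Final position: (0,7)
Wall sequence: BLTRBL

1. t=2 → B at (5,0); v=(-1,1)
2. t=5 → L at (0,5); v=(1,1)
3. t=6 → T at (6,11); v=(1,-1)
4. t=6 → R at (12,5); v=(-1,-1)
5. t=5 → B at (7,0); v=(-1,1)
6. t=7 → L at (0,7); v=(1,1)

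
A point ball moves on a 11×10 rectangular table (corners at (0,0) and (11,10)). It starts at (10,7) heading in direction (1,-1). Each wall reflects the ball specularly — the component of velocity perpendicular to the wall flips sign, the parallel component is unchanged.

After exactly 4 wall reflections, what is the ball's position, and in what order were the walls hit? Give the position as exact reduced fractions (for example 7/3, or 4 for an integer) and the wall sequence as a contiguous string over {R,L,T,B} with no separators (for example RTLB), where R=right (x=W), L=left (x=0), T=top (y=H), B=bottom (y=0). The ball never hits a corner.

1. t=1 → R at (11,6); v=(-1,-1)
2. t=6 → B at (5,0); v=(-1,1)
3. t=5 → L at (0,5); v=(1,1)
4. t=5 → T at (5,10); v=(1,-1)

Final position: (5,10)
Wall sequence: RBLT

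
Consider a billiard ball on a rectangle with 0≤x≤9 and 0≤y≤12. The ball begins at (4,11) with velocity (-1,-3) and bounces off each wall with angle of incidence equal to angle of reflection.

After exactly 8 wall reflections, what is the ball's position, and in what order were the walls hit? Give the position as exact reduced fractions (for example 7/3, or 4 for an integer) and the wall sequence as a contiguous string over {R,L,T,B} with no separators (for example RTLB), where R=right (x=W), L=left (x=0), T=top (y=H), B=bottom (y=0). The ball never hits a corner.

1. t=11/3 → B at (1/3,0); v=(-1,3)
2. t=1/3 → L at (0,1); v=(1,3)
3. t=11/3 → T at (11/3,12); v=(1,-3)
4. t=4 → B at (23/3,0); v=(1,3)
5. t=4/3 → R at (9,4); v=(-1,3)
6. t=8/3 → T at (19/3,12); v=(-1,-3)
7. t=4 → B at (7/3,0); v=(-1,3)
8. t=7/3 → L at (0,7); v=(1,3)

Final position: (0,7)
Wall sequence: BLTBRTBL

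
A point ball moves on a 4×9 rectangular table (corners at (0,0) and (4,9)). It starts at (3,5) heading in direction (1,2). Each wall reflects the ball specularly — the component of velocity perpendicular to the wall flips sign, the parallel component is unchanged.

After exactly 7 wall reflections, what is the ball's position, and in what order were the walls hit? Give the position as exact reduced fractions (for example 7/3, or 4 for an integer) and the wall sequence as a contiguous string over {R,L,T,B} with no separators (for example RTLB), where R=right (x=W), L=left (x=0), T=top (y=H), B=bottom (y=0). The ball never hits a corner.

1. t=1 → R at (4,7); v=(-1,2)
2. t=1 → T at (3,9); v=(-1,-2)
3. t=3 → L at (0,3); v=(1,-2)
4. t=3/2 → B at (3/2,0); v=(1,2)
5. t=5/2 → R at (4,5); v=(-1,2)
6. t=2 → T at (2,9); v=(-1,-2)
7. t=2 → L at (0,5); v=(1,-2)

Final position: (0,5)
Wall sequence: RTLBRTL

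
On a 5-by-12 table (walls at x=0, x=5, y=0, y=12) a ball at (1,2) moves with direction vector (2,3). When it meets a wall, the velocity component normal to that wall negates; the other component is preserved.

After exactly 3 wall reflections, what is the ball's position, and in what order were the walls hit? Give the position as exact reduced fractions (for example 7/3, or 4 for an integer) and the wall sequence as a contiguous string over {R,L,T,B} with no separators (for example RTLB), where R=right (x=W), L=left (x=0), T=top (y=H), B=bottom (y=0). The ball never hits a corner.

1. t=2 → R at (5,8); v=(-2,3)
2. t=4/3 → T at (7/3,12); v=(-2,-3)
3. t=7/6 → L at (0,17/2); v=(2,-3)

Final position: (0,17/2)
Wall sequence: RTL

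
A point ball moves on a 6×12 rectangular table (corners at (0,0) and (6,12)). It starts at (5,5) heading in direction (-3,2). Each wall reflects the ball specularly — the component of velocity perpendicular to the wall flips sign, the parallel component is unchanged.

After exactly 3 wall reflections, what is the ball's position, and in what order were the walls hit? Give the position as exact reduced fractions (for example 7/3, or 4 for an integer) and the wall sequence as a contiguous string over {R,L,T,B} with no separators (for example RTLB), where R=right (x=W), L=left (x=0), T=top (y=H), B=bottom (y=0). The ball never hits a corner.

1. t=5/3 → L at (0,25/3); v=(3,2)
2. t=11/6 → T at (11/2,12); v=(3,-2)
3. t=1/6 → R at (6,35/3); v=(-3,-2)

Final position: (6,35/3)
Wall sequence: LTR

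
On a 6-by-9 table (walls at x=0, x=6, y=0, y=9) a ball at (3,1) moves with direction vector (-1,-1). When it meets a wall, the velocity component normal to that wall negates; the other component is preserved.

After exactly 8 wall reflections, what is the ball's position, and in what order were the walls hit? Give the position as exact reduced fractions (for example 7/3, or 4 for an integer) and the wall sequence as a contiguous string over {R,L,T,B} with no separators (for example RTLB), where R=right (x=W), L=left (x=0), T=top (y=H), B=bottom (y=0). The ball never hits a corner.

1. t=1 → B at (2,0); v=(-1,1)
2. t=2 → L at (0,2); v=(1,1)
3. t=6 → R at (6,8); v=(-1,1)
4. t=1 → T at (5,9); v=(-1,-1)
5. t=5 → L at (0,4); v=(1,-1)
6. t=4 → B at (4,0); v=(1,1)
7. t=2 → R at (6,2); v=(-1,1)
8. t=6 → L at (0,8); v=(1,1)

Final position: (0,8)
Wall sequence: BLRTLBRL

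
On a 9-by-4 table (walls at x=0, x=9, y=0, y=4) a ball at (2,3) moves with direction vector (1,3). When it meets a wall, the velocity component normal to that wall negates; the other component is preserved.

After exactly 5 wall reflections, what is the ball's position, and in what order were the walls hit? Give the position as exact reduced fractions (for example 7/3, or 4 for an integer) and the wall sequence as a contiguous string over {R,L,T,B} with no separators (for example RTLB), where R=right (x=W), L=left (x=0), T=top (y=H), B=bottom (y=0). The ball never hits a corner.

1. t=1/3 → T at (7/3,4); v=(1,-3)
2. t=4/3 → B at (11/3,0); v=(1,3)
3. t=4/3 → T at (5,4); v=(1,-3)
4. t=4/3 → B at (19/3,0); v=(1,3)
5. t=4/3 → T at (23/3,4); v=(1,-3)

Final position: (23/3,4)
Wall sequence: TBTBT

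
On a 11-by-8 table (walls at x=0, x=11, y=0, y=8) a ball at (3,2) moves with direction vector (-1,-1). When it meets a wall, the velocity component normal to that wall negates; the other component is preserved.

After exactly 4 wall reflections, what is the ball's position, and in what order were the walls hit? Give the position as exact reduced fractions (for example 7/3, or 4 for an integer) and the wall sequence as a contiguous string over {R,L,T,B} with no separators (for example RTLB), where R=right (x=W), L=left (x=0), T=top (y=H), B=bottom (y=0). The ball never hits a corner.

1. t=2 → B at (1,0); v=(-1,1)
2. t=1 → L at (0,1); v=(1,1)
3. t=7 → T at (7,8); v=(1,-1)
4. t=4 → R at (11,4); v=(-1,-1)

Final position: (11,4)
Wall sequence: BLTR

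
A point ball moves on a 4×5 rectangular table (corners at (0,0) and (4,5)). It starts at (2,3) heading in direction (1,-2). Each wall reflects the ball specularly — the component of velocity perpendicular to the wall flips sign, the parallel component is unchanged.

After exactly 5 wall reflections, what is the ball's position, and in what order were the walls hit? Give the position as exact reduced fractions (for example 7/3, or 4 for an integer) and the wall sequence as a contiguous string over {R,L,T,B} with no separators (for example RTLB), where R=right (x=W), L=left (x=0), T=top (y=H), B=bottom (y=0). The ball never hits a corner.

1. t=3/2 → B at (7/2,0); v=(1,2)
2. t=1/2 → R at (4,1); v=(-1,2)
3. t=2 → T at (2,5); v=(-1,-2)
4. t=2 → L at (0,1); v=(1,-2)
5. t=1/2 → B at (1/2,0); v=(1,2)

Final position: (1/2,0)
Wall sequence: BRTLB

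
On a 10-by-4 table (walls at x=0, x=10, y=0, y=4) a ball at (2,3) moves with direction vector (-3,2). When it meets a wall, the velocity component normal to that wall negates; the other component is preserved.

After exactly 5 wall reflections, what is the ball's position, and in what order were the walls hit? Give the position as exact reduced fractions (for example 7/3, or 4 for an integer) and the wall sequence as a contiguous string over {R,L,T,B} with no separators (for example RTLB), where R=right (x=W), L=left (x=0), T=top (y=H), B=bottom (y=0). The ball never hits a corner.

1. t=1/2 → T at (1/2,4); v=(-3,-2)
2. t=1/6 → L at (0,11/3); v=(3,-2)
3. t=11/6 → B at (11/2,0); v=(3,2)
4. t=3/2 → R at (10,3); v=(-3,2)
5. t=1/2 → T at (17/2,4); v=(-3,-2)

Final position: (17/2,4)
Wall sequence: TLBRT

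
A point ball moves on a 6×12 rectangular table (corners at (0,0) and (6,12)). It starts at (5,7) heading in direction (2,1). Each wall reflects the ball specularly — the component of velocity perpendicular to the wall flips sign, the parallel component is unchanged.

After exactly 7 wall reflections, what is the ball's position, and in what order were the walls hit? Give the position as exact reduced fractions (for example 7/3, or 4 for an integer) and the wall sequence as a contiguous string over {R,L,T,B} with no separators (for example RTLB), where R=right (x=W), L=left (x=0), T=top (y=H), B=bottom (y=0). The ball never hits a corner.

1. t=1/2 → R at (6,15/2); v=(-2,1)
2. t=3 → L at (0,21/2); v=(2,1)
3. t=3/2 → T at (3,12); v=(2,-1)
4. t=3/2 → R at (6,21/2); v=(-2,-1)
5. t=3 → L at (0,15/2); v=(2,-1)
6. t=3 → R at (6,9/2); v=(-2,-1)
7. t=3 → L at (0,3/2); v=(2,-1)

Final position: (0,3/2)
Wall sequence: RLTRLRL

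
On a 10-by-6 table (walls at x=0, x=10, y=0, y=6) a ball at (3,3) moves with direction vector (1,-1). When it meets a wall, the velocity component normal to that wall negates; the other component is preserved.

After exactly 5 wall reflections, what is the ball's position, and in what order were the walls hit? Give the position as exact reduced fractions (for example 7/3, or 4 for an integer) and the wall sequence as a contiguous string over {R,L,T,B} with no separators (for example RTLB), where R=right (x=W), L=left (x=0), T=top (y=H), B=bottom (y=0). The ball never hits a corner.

Final position: (0,2)
Wall sequence: BRTBL

1. t=3 → B at (6,0); v=(1,1)
2. t=4 → R at (10,4); v=(-1,1)
3. t=2 → T at (8,6); v=(-1,-1)
4. t=6 → B at (2,0); v=(-1,1)
5. t=2 → L at (0,2); v=(1,1)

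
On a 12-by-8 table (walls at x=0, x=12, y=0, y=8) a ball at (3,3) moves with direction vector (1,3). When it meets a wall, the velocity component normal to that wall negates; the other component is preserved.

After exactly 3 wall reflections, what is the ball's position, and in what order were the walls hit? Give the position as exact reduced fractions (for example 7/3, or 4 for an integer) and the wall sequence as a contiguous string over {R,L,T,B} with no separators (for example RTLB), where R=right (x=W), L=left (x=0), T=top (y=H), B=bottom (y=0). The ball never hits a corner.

1. t=5/3 → T at (14/3,8); v=(1,-3)
2. t=8/3 → B at (22/3,0); v=(1,3)
3. t=8/3 → T at (10,8); v=(1,-3)

Final position: (10,8)
Wall sequence: TBT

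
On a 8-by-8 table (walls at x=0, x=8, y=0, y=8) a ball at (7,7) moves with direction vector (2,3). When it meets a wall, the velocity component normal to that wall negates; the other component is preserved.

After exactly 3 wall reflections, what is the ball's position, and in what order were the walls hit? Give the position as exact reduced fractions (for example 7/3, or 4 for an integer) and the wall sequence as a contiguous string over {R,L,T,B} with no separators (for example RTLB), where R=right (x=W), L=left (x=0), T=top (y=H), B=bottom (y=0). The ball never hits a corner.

1. t=1/3 → T at (23/3,8); v=(2,-3)
2. t=1/6 → R at (8,15/2); v=(-2,-3)
3. t=5/2 → B at (3,0); v=(-2,3)

Final position: (3,0)
Wall sequence: TRB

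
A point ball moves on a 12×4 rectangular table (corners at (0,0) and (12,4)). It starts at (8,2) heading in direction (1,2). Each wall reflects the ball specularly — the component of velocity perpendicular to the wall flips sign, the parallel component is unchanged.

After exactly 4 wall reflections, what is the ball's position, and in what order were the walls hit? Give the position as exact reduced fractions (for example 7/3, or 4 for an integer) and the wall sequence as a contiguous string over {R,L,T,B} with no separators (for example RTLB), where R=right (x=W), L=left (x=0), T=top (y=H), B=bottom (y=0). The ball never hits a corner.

1. t=1 → T at (9,4); v=(1,-2)
2. t=2 → B at (11,0); v=(1,2)
3. t=1 → R at (12,2); v=(-1,2)
4. t=1 → T at (11,4); v=(-1,-2)

Final position: (11,4)
Wall sequence: TBRT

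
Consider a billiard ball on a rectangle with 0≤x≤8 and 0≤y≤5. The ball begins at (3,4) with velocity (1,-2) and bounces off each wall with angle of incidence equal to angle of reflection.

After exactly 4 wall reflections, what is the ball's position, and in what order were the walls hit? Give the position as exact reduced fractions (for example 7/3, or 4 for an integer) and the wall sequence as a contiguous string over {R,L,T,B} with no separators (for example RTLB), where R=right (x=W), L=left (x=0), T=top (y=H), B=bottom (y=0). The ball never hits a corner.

1. t=2 → B at (5,0); v=(1,2)
2. t=5/2 → T at (15/2,5); v=(1,-2)
3. t=1/2 → R at (8,4); v=(-1,-2)
4. t=2 → B at (6,0); v=(-1,2)

Final position: (6,0)
Wall sequence: BTRB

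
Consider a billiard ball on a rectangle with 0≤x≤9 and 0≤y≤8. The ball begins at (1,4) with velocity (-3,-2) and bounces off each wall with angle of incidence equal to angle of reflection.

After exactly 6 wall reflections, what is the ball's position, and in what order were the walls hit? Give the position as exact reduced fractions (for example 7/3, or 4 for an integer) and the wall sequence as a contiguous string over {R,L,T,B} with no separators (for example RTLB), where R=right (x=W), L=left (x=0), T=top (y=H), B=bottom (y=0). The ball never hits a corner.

Final position: (9,4/3)
Wall sequence: LBRTLR

1. t=1/3 → L at (0,10/3); v=(3,-2)
2. t=5/3 → B at (5,0); v=(3,2)
3. t=4/3 → R at (9,8/3); v=(-3,2)
4. t=8/3 → T at (1,8); v=(-3,-2)
5. t=1/3 → L at (0,22/3); v=(3,-2)
6. t=3 → R at (9,4/3); v=(-3,-2)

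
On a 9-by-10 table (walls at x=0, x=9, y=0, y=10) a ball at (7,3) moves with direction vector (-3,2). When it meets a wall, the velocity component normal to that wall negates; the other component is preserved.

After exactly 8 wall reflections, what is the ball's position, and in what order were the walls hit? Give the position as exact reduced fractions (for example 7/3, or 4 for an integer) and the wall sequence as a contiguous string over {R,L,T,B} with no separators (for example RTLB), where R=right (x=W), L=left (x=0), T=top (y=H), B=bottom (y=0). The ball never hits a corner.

Final position: (0,25/3)
Wall sequence: LTRLBRTL

1. t=7/3 → L at (0,23/3); v=(3,2)
2. t=7/6 → T at (7/2,10); v=(3,-2)
3. t=11/6 → R at (9,19/3); v=(-3,-2)
4. t=3 → L at (0,1/3); v=(3,-2)
5. t=1/6 → B at (1/2,0); v=(3,2)
6. t=17/6 → R at (9,17/3); v=(-3,2)
7. t=13/6 → T at (5/2,10); v=(-3,-2)
8. t=5/6 → L at (0,25/3); v=(3,-2)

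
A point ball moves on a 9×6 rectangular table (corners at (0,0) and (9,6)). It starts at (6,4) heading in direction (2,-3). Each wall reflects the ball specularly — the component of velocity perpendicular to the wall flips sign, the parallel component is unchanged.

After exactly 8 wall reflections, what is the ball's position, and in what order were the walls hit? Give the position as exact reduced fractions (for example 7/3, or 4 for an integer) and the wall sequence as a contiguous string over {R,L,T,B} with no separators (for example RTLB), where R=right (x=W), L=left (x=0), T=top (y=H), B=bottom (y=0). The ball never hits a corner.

1. t=4/3 → B at (26/3,0); v=(2,3)
2. t=1/6 → R at (9,1/2); v=(-2,3)
3. t=11/6 → T at (16/3,6); v=(-2,-3)
4. t=2 → B at (4/3,0); v=(-2,3)
5. t=2/3 → L at (0,2); v=(2,3)
6. t=4/3 → T at (8/3,6); v=(2,-3)
7. t=2 → B at (20/3,0); v=(2,3)
8. t=7/6 → R at (9,7/2); v=(-2,3)

Final position: (9,7/2)
Wall sequence: BRTBLTBR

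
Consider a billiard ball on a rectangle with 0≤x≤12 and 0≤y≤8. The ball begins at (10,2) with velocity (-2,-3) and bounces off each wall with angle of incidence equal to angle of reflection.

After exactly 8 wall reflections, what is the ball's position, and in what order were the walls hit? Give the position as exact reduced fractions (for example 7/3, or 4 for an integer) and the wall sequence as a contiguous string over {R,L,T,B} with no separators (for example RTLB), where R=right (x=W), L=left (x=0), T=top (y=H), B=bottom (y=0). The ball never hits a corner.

1. t=2/3 → B at (26/3,0); v=(-2,3)
2. t=8/3 → T at (10/3,8); v=(-2,-3)
3. t=5/3 → L at (0,3); v=(2,-3)
4. t=1 → B at (2,0); v=(2,3)
5. t=8/3 → T at (22/3,8); v=(2,-3)
6. t=7/3 → R at (12,1); v=(-2,-3)
7. t=1/3 → B at (34/3,0); v=(-2,3)
8. t=8/3 → T at (6,8); v=(-2,-3)

Final position: (6,8)
Wall sequence: BTLBTRBT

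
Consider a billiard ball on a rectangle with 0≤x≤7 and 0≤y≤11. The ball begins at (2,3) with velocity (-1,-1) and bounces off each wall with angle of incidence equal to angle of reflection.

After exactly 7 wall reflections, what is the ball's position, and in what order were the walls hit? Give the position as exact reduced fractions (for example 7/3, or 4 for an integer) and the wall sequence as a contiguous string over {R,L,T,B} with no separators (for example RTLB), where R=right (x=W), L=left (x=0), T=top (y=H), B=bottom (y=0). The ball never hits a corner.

1. t=2 → L at (0,1); v=(1,-1)
2. t=1 → B at (1,0); v=(1,1)
3. t=6 → R at (7,6); v=(-1,1)
4. t=5 → T at (2,11); v=(-1,-1)
5. t=2 → L at (0,9); v=(1,-1)
6. t=7 → R at (7,2); v=(-1,-1)
7. t=2 → B at (5,0); v=(-1,1)

Final position: (5,0)
Wall sequence: LBRTLRB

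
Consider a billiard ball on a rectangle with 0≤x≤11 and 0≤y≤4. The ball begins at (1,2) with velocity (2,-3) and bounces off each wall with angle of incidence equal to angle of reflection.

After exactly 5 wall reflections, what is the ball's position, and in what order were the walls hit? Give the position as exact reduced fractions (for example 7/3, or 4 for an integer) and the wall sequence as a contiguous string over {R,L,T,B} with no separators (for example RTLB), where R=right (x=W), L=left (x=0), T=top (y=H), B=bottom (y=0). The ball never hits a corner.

1. t=2/3 → B at (7/3,0); v=(2,3)
2. t=4/3 → T at (5,4); v=(2,-3)
3. t=4/3 → B at (23/3,0); v=(2,3)
4. t=4/3 → T at (31/3,4); v=(2,-3)
5. t=1/3 → R at (11,3); v=(-2,-3)

Final position: (11,3)
Wall sequence: BTBTR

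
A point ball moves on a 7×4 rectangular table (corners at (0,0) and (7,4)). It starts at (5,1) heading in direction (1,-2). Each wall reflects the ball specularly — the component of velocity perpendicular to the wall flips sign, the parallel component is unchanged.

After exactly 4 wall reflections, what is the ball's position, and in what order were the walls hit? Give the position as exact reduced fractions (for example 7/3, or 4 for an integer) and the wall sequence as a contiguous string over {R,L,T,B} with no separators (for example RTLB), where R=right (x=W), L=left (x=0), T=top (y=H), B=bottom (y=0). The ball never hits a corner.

Final position: (9/2,0)
Wall sequence: BRTB

1. t=1/2 → B at (11/2,0); v=(1,2)
2. t=3/2 → R at (7,3); v=(-1,2)
3. t=1/2 → T at (13/2,4); v=(-1,-2)
4. t=2 → B at (9/2,0); v=(-1,2)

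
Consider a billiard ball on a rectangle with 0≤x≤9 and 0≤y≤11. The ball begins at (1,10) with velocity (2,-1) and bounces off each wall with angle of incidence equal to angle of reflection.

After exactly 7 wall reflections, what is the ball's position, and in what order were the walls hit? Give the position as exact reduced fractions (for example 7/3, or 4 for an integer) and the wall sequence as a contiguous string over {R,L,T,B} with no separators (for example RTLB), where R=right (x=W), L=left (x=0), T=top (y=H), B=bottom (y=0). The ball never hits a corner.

Final position: (9,10)
Wall sequence: RLBRLTR

1. t=4 → R at (9,6); v=(-2,-1)
2. t=9/2 → L at (0,3/2); v=(2,-1)
3. t=3/2 → B at (3,0); v=(2,1)
4. t=3 → R at (9,3); v=(-2,1)
5. t=9/2 → L at (0,15/2); v=(2,1)
6. t=7/2 → T at (7,11); v=(2,-1)
7. t=1 → R at (9,10); v=(-2,-1)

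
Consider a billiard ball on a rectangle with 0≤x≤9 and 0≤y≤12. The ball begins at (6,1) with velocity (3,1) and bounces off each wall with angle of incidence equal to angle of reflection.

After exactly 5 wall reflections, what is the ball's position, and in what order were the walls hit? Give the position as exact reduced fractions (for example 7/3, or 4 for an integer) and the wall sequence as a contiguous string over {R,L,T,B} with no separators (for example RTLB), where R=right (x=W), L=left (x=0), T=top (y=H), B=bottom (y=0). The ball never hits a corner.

1. t=1 → R at (9,2); v=(-3,1)
2. t=3 → L at (0,5); v=(3,1)
3. t=3 → R at (9,8); v=(-3,1)
4. t=3 → L at (0,11); v=(3,1)
5. t=1 → T at (3,12); v=(3,-1)

Final position: (3,12)
Wall sequence: RLRLT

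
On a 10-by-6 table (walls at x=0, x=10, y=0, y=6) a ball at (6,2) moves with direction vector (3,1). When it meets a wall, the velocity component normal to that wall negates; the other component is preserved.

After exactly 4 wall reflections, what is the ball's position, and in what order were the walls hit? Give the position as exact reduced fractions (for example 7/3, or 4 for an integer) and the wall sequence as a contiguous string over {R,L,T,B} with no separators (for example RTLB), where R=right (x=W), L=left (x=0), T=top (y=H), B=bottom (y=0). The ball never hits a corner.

Final position: (10,2)
Wall sequence: RTLR

1. t=4/3 → R at (10,10/3); v=(-3,1)
2. t=8/3 → T at (2,6); v=(-3,-1)
3. t=2/3 → L at (0,16/3); v=(3,-1)
4. t=10/3 → R at (10,2); v=(-3,-1)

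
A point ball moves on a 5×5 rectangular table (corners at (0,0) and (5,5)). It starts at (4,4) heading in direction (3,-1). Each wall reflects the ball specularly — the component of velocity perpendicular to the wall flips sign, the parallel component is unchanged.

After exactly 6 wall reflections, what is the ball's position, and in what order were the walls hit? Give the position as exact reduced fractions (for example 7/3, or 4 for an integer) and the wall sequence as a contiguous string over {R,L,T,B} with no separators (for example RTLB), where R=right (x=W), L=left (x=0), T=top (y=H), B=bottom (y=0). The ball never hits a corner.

Final position: (5,3)
Wall sequence: RLRBLR

1. t=1/3 → R at (5,11/3); v=(-3,-1)
2. t=5/3 → L at (0,2); v=(3,-1)
3. t=5/3 → R at (5,1/3); v=(-3,-1)
4. t=1/3 → B at (4,0); v=(-3,1)
5. t=4/3 → L at (0,4/3); v=(3,1)
6. t=5/3 → R at (5,3); v=(-3,1)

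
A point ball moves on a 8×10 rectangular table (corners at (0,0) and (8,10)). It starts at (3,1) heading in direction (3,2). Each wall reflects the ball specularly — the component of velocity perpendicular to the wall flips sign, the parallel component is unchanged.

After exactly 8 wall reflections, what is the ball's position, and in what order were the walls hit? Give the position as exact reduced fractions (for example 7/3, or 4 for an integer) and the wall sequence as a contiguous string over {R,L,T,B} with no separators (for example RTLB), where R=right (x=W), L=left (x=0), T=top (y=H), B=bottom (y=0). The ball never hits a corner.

Final position: (3/2,10)
Wall sequence: RLTRBLRT

1. t=5/3 → R at (8,13/3); v=(-3,2)
2. t=8/3 → L at (0,29/3); v=(3,2)
3. t=1/6 → T at (1/2,10); v=(3,-2)
4. t=5/2 → R at (8,5); v=(-3,-2)
5. t=5/2 → B at (1/2,0); v=(-3,2)
6. t=1/6 → L at (0,1/3); v=(3,2)
7. t=8/3 → R at (8,17/3); v=(-3,2)
8. t=13/6 → T at (3/2,10); v=(-3,-2)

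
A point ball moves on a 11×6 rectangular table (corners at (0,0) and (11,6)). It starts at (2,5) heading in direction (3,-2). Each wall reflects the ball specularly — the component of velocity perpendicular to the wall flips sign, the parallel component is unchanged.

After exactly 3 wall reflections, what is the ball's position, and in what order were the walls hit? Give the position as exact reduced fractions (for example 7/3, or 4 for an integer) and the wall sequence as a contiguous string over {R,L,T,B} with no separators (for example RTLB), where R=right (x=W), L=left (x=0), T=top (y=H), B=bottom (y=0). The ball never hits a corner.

1. t=5/2 → B at (19/2,0); v=(3,2)
2. t=1/2 → R at (11,1); v=(-3,2)
3. t=5/2 → T at (7/2,6); v=(-3,-2)

Final position: (7/2,6)
Wall sequence: BRT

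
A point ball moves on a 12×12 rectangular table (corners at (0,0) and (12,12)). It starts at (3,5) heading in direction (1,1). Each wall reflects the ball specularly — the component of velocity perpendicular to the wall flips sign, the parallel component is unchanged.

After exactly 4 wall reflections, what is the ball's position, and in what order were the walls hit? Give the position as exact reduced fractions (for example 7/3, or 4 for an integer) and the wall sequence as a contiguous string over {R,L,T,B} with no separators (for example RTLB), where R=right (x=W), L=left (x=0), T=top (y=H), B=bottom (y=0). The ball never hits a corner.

1. t=7 → T at (10,12); v=(1,-1)
2. t=2 → R at (12,10); v=(-1,-1)
3. t=10 → B at (2,0); v=(-1,1)
4. t=2 → L at (0,2); v=(1,1)

Final position: (0,2)
Wall sequence: TRBL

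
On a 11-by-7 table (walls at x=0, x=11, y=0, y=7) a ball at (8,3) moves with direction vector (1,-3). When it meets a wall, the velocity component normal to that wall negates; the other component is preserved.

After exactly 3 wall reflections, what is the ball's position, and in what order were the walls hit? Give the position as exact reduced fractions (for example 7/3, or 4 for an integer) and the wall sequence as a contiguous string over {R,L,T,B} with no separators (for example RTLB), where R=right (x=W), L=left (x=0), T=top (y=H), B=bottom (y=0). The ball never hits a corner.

Final position: (32/3,7)
Wall sequence: BRT

1. t=1 → B at (9,0); v=(1,3)
2. t=2 → R at (11,6); v=(-1,3)
3. t=1/3 → T at (32/3,7); v=(-1,-3)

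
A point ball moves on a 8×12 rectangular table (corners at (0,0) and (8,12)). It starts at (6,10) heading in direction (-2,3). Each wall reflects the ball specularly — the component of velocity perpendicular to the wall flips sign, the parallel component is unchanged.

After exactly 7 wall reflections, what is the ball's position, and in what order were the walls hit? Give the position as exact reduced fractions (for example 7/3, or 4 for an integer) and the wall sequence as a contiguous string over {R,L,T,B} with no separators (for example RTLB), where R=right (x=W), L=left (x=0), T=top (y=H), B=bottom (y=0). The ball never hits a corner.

1. t=2/3 → T at (14/3,12); v=(-2,-3)
2. t=7/3 → L at (0,5); v=(2,-3)
3. t=5/3 → B at (10/3,0); v=(2,3)
4. t=7/3 → R at (8,7); v=(-2,3)
5. t=5/3 → T at (14/3,12); v=(-2,-3)
6. t=7/3 → L at (0,5); v=(2,-3)
7. t=5/3 → B at (10/3,0); v=(2,3)

Final position: (10/3,0)
Wall sequence: TLBRTLB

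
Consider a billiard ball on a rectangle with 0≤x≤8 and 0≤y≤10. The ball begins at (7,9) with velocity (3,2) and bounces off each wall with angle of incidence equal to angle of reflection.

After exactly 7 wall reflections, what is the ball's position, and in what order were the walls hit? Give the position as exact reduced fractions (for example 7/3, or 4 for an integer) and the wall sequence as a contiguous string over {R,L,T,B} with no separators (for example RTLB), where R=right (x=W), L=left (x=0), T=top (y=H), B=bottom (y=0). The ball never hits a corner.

1. t=1/3 → R at (8,29/3); v=(-3,2)
2. t=1/6 → T at (15/2,10); v=(-3,-2)
3. t=5/2 → L at (0,5); v=(3,-2)
4. t=5/2 → B at (15/2,0); v=(3,2)
5. t=1/6 → R at (8,1/3); v=(-3,2)
6. t=8/3 → L at (0,17/3); v=(3,2)
7. t=13/6 → T at (13/2,10); v=(3,-2)

Final position: (13/2,10)
Wall sequence: RTLBRLT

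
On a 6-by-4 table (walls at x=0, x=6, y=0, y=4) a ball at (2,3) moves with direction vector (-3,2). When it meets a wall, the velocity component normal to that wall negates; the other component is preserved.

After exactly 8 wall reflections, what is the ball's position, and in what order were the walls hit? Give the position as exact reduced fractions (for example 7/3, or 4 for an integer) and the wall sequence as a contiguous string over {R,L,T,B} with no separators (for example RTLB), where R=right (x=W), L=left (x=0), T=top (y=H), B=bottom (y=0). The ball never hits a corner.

1. t=1/2 → T at (1/2,4); v=(-3,-2)
2. t=1/6 → L at (0,11/3); v=(3,-2)
3. t=11/6 → B at (11/2,0); v=(3,2)
4. t=1/6 → R at (6,1/3); v=(-3,2)
5. t=11/6 → T at (1/2,4); v=(-3,-2)
6. t=1/6 → L at (0,11/3); v=(3,-2)
7. t=11/6 → B at (11/2,0); v=(3,2)
8. t=1/6 → R at (6,1/3); v=(-3,2)

Final position: (6,1/3)
Wall sequence: TLBRTLBR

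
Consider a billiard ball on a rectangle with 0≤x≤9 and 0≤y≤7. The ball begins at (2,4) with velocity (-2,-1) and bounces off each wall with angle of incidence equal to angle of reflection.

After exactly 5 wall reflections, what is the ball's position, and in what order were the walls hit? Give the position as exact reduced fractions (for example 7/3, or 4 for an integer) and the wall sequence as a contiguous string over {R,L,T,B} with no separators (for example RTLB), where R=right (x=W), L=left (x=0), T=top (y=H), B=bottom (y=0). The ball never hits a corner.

1. t=1 → L at (0,3); v=(2,-1)
2. t=3 → B at (6,0); v=(2,1)
3. t=3/2 → R at (9,3/2); v=(-2,1)
4. t=9/2 → L at (0,6); v=(2,1)
5. t=1 → T at (2,7); v=(2,-1)

Final position: (2,7)
Wall sequence: LBRLT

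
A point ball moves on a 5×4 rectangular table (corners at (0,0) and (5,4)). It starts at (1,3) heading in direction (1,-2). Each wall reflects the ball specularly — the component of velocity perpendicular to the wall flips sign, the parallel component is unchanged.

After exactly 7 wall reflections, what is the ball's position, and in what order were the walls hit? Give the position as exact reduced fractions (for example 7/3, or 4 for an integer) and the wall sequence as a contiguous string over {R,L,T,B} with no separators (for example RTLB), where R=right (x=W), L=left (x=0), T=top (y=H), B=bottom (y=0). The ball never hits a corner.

1. t=3/2 → B at (5/2,0); v=(1,2)
2. t=2 → T at (9/2,4); v=(1,-2)
3. t=1/2 → R at (5,3); v=(-1,-2)
4. t=3/2 → B at (7/2,0); v=(-1,2)
5. t=2 → T at (3/2,4); v=(-1,-2)
6. t=3/2 → L at (0,1); v=(1,-2)
7. t=1/2 → B at (1/2,0); v=(1,2)

Final position: (1/2,0)
Wall sequence: BTRBTLB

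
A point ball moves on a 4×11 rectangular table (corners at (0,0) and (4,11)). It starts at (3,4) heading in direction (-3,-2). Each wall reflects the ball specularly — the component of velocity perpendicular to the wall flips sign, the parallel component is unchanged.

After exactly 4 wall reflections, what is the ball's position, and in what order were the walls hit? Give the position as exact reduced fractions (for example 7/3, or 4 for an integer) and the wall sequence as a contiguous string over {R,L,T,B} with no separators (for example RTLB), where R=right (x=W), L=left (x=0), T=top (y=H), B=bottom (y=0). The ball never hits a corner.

Final position: (0,10/3)
Wall sequence: LBRL

1. t=1 → L at (0,2); v=(3,-2)
2. t=1 → B at (3,0); v=(3,2)
3. t=1/3 → R at (4,2/3); v=(-3,2)
4. t=4/3 → L at (0,10/3); v=(3,2)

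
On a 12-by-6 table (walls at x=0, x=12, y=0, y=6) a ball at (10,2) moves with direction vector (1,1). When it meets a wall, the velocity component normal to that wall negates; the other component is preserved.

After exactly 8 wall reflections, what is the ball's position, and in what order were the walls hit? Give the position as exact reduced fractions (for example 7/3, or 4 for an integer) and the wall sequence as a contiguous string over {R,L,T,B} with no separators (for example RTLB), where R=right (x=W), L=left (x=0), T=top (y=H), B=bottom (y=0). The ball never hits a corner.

1. t=2 → R at (12,4); v=(-1,1)
2. t=2 → T at (10,6); v=(-1,-1)
3. t=6 → B at (4,0); v=(-1,1)
4. t=4 → L at (0,4); v=(1,1)
5. t=2 → T at (2,6); v=(1,-1)
6. t=6 → B at (8,0); v=(1,1)
7. t=4 → R at (12,4); v=(-1,1)
8. t=2 → T at (10,6); v=(-1,-1)

Final position: (10,6)
Wall sequence: RTBLTBRT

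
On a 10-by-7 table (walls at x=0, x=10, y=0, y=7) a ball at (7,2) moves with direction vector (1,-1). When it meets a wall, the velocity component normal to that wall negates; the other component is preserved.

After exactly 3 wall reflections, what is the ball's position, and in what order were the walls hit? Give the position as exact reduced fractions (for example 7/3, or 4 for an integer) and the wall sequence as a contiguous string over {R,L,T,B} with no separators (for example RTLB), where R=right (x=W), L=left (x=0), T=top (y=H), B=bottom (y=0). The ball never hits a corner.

1. t=2 → B at (9,0); v=(1,1)
2. t=1 → R at (10,1); v=(-1,1)
3. t=6 → T at (4,7); v=(-1,-1)

Final position: (4,7)
Wall sequence: BRT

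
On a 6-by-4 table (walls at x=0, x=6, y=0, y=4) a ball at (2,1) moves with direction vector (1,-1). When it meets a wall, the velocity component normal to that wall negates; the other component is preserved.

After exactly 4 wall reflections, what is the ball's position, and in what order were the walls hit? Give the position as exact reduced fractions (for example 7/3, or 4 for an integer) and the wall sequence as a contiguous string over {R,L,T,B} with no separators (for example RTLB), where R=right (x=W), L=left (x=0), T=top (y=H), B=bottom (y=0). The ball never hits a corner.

1. t=1 → B at (3,0); v=(1,1)
2. t=3 → R at (6,3); v=(-1,1)
3. t=1 → T at (5,4); v=(-1,-1)
4. t=4 → B at (1,0); v=(-1,1)

Final position: (1,0)
Wall sequence: BRTB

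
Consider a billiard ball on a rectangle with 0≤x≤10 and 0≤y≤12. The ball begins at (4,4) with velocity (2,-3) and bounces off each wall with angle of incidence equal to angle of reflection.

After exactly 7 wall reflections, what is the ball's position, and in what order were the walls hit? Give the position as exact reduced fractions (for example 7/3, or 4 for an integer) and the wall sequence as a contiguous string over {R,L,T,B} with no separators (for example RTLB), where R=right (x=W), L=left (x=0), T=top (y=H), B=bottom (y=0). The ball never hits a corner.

Final position: (28/3,12)
Wall sequence: BRTLBRT

1. t=4/3 → B at (20/3,0); v=(2,3)
2. t=5/3 → R at (10,5); v=(-2,3)
3. t=7/3 → T at (16/3,12); v=(-2,-3)
4. t=8/3 → L at (0,4); v=(2,-3)
5. t=4/3 → B at (8/3,0); v=(2,3)
6. t=11/3 → R at (10,11); v=(-2,3)
7. t=1/3 → T at (28/3,12); v=(-2,-3)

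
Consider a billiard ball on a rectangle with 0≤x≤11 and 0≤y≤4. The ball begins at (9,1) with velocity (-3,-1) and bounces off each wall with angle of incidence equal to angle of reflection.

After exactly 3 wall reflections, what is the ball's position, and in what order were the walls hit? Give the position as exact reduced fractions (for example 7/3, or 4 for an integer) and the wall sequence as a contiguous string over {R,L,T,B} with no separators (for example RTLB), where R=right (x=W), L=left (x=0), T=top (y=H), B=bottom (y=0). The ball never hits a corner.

Final position: (6,4)
Wall sequence: BLT

1. t=1 → B at (6,0); v=(-3,1)
2. t=2 → L at (0,2); v=(3,1)
3. t=2 → T at (6,4); v=(3,-1)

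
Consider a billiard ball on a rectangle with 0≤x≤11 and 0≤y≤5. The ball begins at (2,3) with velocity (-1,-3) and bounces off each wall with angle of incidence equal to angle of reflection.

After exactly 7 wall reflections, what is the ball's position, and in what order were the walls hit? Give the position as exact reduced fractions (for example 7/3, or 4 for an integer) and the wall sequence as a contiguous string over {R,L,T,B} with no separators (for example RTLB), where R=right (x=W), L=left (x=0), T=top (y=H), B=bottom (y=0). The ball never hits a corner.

1. t=1 → B at (1,0); v=(-1,3)
2. t=1 → L at (0,3); v=(1,3)
3. t=2/3 → T at (2/3,5); v=(1,-3)
4. t=5/3 → B at (7/3,0); v=(1,3)
5. t=5/3 → T at (4,5); v=(1,-3)
6. t=5/3 → B at (17/3,0); v=(1,3)
7. t=5/3 → T at (22/3,5); v=(1,-3)

Final position: (22/3,5)
Wall sequence: BLTBTBT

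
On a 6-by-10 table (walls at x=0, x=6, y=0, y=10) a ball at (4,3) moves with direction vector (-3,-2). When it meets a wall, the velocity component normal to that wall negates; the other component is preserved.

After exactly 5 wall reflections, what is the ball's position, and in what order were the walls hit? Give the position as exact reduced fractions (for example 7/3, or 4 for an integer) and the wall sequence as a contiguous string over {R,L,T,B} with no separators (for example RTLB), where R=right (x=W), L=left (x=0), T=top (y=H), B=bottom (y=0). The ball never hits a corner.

1. t=4/3 → L at (0,1/3); v=(3,-2)
2. t=1/6 → B at (1/2,0); v=(3,2)
3. t=11/6 → R at (6,11/3); v=(-3,2)
4. t=2 → L at (0,23/3); v=(3,2)
5. t=7/6 → T at (7/2,10); v=(3,-2)

Final position: (7/2,10)
Wall sequence: LBRLT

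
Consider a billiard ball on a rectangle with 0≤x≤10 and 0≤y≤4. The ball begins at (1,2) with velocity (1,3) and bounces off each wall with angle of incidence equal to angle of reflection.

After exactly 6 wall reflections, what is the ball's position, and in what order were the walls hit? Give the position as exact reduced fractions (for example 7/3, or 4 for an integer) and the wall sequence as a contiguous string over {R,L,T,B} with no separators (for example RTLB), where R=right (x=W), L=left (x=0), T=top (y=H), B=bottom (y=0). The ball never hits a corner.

1. t=2/3 → T at (5/3,4); v=(1,-3)
2. t=4/3 → B at (3,0); v=(1,3)
3. t=4/3 → T at (13/3,4); v=(1,-3)
4. t=4/3 → B at (17/3,0); v=(1,3)
5. t=4/3 → T at (7,4); v=(1,-3)
6. t=4/3 → B at (25/3,0); v=(1,3)

Final position: (25/3,0)
Wall sequence: TBTBTB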